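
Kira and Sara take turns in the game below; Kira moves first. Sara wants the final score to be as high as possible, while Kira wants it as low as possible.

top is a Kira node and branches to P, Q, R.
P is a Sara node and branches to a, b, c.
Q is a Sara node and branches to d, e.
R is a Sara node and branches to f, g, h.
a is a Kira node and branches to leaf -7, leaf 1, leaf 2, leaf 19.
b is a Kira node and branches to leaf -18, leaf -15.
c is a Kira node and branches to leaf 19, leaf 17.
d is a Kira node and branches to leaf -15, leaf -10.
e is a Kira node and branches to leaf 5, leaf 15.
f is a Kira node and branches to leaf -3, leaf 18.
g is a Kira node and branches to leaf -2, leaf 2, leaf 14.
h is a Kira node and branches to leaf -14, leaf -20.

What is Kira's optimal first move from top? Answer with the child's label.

R

a (Kira): min(-7, 1, 2, 19) = -7
b (Kira): min(-18, -15) = -18
c (Kira): min(19, 17) = 17
P (Sara): max(-7, -18, 17) = 17
d (Kira): min(-15, -10) = -15
e (Kira): min(5, 15) = 5
Q (Sara): max(-15, 5) = 5
f (Kira): min(-3, 18) = -3
g (Kira): min(-2, 2, 14) = -2
h (Kira): min(-14, -20) = -20
R (Sara): max(-3, -2, -20) = -2
top (Kira): min(17, 5, -2) = -2
Kira at top wants the lowest of {P=17, Q=5, R=-2}, so chooses R.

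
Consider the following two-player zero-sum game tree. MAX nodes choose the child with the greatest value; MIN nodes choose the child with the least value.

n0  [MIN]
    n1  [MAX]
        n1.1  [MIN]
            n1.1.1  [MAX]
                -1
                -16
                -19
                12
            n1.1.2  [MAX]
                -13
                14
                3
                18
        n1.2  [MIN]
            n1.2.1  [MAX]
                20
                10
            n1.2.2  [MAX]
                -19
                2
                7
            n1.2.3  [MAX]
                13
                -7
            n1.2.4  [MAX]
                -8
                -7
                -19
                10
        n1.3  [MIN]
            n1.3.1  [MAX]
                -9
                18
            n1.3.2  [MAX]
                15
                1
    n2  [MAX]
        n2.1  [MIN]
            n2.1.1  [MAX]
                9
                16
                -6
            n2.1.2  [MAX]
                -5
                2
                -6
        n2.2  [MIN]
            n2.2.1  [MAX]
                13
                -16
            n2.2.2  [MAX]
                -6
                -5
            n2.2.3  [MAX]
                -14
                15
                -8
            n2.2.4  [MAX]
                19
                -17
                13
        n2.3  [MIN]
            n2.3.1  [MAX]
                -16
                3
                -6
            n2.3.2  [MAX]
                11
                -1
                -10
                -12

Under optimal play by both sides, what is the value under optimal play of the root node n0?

n1.1.1 (MAX): max(-1, -16, -19, 12) = 12
n1.1.2 (MAX): max(-13, 14, 3, 18) = 18
n1.1 (MIN): min(12, 18) = 12
n1.2.1 (MAX): max(20, 10) = 20
n1.2.2 (MAX): max(-19, 2, 7) = 7
n1.2.3 (MAX): max(13, -7) = 13
n1.2.4 (MAX): max(-8, -7, -19, 10) = 10
n1.2 (MIN): min(20, 7, 13, 10) = 7
n1.3.1 (MAX): max(-9, 18) = 18
n1.3.2 (MAX): max(15, 1) = 15
n1.3 (MIN): min(18, 15) = 15
n1 (MAX): max(12, 7, 15) = 15
n2.1.1 (MAX): max(9, 16, -6) = 16
n2.1.2 (MAX): max(-5, 2, -6) = 2
n2.1 (MIN): min(16, 2) = 2
n2.2.1 (MAX): max(13, -16) = 13
n2.2.2 (MAX): max(-6, -5) = -5
n2.2.3 (MAX): max(-14, 15, -8) = 15
n2.2.4 (MAX): max(19, -17, 13) = 19
n2.2 (MIN): min(13, -5, 15, 19) = -5
n2.3.1 (MAX): max(-16, 3, -6) = 3
n2.3.2 (MAX): max(11, -1, -10, -12) = 11
n2.3 (MIN): min(3, 11) = 3
n2 (MAX): max(2, -5, 3) = 3
n0 (MIN): min(15, 3) = 3

3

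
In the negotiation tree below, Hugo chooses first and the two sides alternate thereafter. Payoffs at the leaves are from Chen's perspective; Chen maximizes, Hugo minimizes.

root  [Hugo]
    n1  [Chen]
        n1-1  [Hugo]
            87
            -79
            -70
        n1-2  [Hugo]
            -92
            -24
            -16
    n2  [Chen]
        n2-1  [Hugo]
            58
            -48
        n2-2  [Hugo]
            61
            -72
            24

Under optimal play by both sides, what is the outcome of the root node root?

n1-1 (Hugo): min(87, -79, -70) = -79
n1-2 (Hugo): min(-92, -24, -16) = -92
n1 (Chen): max(-79, -92) = -79
n2-1 (Hugo): min(58, -48) = -48
n2-2 (Hugo): min(61, -72, 24) = -72
n2 (Chen): max(-48, -72) = -48
root (Hugo): min(-79, -48) = -79

-79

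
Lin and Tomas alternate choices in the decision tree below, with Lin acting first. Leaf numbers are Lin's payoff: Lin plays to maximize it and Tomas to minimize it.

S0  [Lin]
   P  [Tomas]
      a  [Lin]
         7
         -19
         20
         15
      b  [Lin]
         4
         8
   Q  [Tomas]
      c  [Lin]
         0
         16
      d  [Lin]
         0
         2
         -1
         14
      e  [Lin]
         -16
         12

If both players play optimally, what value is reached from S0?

a (Lin): max(7, -19, 20, 15) = 20
b (Lin): max(4, 8) = 8
P (Tomas): min(20, 8) = 8
c (Lin): max(0, 16) = 16
d (Lin): max(0, 2, -1, 14) = 14
e (Lin): max(-16, 12) = 12
Q (Tomas): min(16, 14, 12) = 12
S0 (Lin): max(8, 12) = 12

12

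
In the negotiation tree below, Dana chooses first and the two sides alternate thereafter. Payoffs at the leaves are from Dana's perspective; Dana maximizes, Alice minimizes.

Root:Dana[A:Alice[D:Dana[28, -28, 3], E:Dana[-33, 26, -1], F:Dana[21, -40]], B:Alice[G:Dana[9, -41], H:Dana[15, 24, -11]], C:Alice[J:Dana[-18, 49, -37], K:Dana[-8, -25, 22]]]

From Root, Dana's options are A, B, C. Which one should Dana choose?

C

D (Dana): max(28, -28, 3) = 28
E (Dana): max(-33, 26, -1) = 26
F (Dana): max(21, -40) = 21
A (Alice): min(28, 26, 21) = 21
G (Dana): max(9, -41) = 9
H (Dana): max(15, 24, -11) = 24
B (Alice): min(9, 24) = 9
J (Dana): max(-18, 49, -37) = 49
K (Dana): max(-8, -25, 22) = 22
C (Alice): min(49, 22) = 22
Root (Dana): max(21, 9, 22) = 22
Dana at Root wants the highest of {A=21, B=9, C=22}, so chooses C.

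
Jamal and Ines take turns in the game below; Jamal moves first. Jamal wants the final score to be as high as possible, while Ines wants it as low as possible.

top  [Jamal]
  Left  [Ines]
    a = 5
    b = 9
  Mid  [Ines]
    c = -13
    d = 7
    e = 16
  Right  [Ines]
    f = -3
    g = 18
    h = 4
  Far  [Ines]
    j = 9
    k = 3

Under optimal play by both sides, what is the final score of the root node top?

Left (Ines): min(5, 9) = 5
Mid (Ines): min(-13, 7, 16) = -13
Right (Ines): min(-3, 18, 4) = -3
Far (Ines): min(9, 3) = 3
top (Jamal): max(5, -13, -3, 3) = 5

5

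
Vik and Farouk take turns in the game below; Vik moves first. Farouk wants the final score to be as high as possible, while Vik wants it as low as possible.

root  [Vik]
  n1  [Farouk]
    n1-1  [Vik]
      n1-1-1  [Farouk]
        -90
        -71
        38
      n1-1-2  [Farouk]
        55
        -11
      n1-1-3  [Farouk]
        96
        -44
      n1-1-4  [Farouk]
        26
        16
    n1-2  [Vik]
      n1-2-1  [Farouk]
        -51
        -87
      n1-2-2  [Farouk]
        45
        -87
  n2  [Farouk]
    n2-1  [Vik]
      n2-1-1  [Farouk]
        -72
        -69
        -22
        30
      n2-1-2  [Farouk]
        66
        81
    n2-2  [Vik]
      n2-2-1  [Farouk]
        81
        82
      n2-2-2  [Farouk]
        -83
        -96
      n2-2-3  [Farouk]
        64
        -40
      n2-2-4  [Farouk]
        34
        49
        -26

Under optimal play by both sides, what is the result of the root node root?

26

n1-1-1 (Farouk): max(-90, -71, 38) = 38
n1-1-2 (Farouk): max(55, -11) = 55
n1-1-3 (Farouk): max(96, -44) = 96
n1-1-4 (Farouk): max(26, 16) = 26
n1-1 (Vik): min(38, 55, 96, 26) = 26
n1-2-1 (Farouk): max(-51, -87) = -51
n1-2-2 (Farouk): max(45, -87) = 45
n1-2 (Vik): min(-51, 45) = -51
n1 (Farouk): max(26, -51) = 26
n2-1-1 (Farouk): max(-72, -69, -22, 30) = 30
n2-1-2 (Farouk): max(66, 81) = 81
n2-1 (Vik): min(30, 81) = 30
n2-2-1 (Farouk): max(81, 82) = 82
n2-2-2 (Farouk): max(-83, -96) = -83
n2-2-3 (Farouk): max(64, -40) = 64
n2-2-4 (Farouk): max(34, 49, -26) = 49
n2-2 (Vik): min(82, -83, 64, 49) = -83
n2 (Farouk): max(30, -83) = 30
root (Vik): min(26, 30) = 26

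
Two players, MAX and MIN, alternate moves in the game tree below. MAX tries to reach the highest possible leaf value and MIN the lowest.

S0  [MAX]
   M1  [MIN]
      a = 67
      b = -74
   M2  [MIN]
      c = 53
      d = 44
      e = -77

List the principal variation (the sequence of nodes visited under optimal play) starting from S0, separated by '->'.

S0 -> M1 -> b

M1 (MIN): min(67, -74) = -74
M2 (MIN): min(53, 44, -77) = -77
S0 (MAX): max(-74, -77) = -74
At S0, MAX picks M1 (highest: -74).
At M1, MIN picks b (lowest: -74).
Terminal value -74.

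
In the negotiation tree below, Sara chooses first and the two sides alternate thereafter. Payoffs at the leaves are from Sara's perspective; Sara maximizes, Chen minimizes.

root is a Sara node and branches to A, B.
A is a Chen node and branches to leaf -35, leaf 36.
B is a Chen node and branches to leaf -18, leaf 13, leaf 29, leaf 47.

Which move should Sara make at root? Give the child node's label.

A (Chen): min(-35, 36) = -35
B (Chen): min(-18, 13, 29, 47) = -18
root (Sara): max(-35, -18) = -18
Sara at root wants the highest of {A=-35, B=-18}, so chooses B.

B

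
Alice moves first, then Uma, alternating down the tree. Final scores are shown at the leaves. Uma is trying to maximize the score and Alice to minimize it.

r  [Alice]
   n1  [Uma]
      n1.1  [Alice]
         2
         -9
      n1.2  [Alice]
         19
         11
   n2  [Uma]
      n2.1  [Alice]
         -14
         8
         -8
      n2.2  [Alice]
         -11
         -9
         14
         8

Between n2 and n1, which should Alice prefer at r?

n2.1 (Alice): min(-14, 8, -8) = -14
n2.2 (Alice): min(-11, -9, 14, 8) = -11
n2 (Uma): max(-14, -11) = -11
n1.1 (Alice): min(2, -9) = -9
n1.2 (Alice): min(19, 11) = 11
n1 (Uma): max(-9, 11) = 11
Alice prefers the lower value; n2=-11, n1=11. n2 is better since -11 < 11.

n2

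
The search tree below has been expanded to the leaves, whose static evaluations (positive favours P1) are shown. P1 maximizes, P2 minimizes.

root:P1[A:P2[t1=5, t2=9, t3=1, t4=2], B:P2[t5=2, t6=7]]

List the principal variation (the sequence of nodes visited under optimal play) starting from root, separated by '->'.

A (P2): min(5, 9, 1, 2) = 1
B (P2): min(2, 7) = 2
root (P1): max(1, 2) = 2
At root, P1 picks B (highest: 2).
At B, P2 picks t5 (lowest: 2).
Terminal value 2.

root -> B -> t5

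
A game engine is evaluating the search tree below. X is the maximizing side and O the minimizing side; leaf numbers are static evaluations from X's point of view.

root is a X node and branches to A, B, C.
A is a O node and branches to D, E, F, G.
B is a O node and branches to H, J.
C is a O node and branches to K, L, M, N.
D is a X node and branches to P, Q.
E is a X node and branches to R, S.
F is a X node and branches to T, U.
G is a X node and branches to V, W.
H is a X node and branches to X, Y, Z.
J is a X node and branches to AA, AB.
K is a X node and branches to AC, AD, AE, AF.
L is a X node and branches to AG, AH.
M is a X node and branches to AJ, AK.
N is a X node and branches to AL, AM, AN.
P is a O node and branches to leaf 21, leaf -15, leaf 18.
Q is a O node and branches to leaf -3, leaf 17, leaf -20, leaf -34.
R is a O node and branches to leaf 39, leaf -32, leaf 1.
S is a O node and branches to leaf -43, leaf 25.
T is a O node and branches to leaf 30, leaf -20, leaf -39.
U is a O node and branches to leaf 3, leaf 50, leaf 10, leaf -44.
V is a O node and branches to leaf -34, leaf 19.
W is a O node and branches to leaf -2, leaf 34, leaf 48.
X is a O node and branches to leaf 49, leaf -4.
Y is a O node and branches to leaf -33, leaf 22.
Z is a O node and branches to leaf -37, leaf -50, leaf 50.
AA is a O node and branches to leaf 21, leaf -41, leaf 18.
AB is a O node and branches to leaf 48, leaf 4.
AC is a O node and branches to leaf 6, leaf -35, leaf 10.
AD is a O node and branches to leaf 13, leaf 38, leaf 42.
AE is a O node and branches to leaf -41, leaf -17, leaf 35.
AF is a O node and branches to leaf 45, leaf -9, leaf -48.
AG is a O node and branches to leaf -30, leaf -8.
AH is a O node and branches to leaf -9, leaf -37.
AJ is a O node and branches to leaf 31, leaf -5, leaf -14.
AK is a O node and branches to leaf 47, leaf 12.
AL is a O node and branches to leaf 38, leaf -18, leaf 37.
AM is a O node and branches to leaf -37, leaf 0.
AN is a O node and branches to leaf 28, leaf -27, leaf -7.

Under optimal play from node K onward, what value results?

AC (O): min(6, -35, 10) = -35
AD (O): min(13, 38, 42) = 13
AE (O): min(-41, -17, 35) = -41
AF (O): min(45, -9, -48) = -48
K (X): max(-35, 13, -41, -48) = 13

13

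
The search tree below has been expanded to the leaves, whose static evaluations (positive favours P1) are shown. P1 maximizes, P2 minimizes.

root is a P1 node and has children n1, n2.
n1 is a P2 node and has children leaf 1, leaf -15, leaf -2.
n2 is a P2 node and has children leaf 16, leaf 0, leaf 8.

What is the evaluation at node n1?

-15

n1 (P2): min(1, -15, -2) = -15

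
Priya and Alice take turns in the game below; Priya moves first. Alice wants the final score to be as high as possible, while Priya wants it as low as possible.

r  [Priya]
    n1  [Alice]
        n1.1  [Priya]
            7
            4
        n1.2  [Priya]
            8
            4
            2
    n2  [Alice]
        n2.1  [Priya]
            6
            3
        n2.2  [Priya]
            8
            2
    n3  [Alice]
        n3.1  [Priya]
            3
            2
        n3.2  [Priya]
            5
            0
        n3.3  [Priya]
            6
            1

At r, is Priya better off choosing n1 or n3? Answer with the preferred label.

n1.1 (Priya): min(7, 4) = 4
n1.2 (Priya): min(8, 4, 2) = 2
n1 (Alice): max(4, 2) = 4
n3.1 (Priya): min(3, 2) = 2
n3.2 (Priya): min(5, 0) = 0
n3.3 (Priya): min(6, 1) = 1
n3 (Alice): max(2, 0, 1) = 2
Priya prefers the lower value; n1=4, n3=2. n3 is better since 2 < 4.

n3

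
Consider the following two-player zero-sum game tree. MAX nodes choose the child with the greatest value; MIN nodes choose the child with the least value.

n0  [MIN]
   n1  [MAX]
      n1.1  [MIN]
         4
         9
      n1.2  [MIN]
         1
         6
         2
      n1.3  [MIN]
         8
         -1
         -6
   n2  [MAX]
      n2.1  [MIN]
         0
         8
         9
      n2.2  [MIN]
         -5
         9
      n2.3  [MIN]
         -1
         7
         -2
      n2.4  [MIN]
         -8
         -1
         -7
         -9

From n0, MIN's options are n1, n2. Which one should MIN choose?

n1.1 (MIN): min(4, 9) = 4
n1.2 (MIN): min(1, 6, 2) = 1
n1.3 (MIN): min(8, -1, -6) = -6
n1 (MAX): max(4, 1, -6) = 4
n2.1 (MIN): min(0, 8, 9) = 0
n2.2 (MIN): min(-5, 9) = -5
n2.3 (MIN): min(-1, 7, -2) = -2
n2.4 (MIN): min(-8, -1, -7, -9) = -9
n2 (MAX): max(0, -5, -2, -9) = 0
n0 (MIN): min(4, 0) = 0
MIN at n0 wants the lowest of {n1=4, n2=0}, so chooses n2.

n2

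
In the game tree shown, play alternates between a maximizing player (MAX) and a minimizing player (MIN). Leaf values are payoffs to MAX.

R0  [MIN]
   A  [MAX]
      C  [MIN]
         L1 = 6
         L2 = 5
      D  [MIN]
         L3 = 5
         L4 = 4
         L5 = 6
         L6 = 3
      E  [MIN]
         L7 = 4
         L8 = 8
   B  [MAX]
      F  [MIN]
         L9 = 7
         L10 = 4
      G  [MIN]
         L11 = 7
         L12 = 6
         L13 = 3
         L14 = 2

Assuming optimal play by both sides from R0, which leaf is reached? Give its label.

C (MIN): min(6, 5) = 5
D (MIN): min(5, 4, 6, 3) = 3
E (MIN): min(4, 8) = 4
A (MAX): max(5, 3, 4) = 5
F (MIN): min(7, 4) = 4
G (MIN): min(7, 6, 3, 2) = 2
B (MAX): max(4, 2) = 4
R0 (MIN): min(5, 4) = 4
At R0, MIN picks B (lowest: 4).
At B, MAX picks F (highest: 4).
At F, MIN picks L10 (lowest: 4).
Terminal value 4.

L10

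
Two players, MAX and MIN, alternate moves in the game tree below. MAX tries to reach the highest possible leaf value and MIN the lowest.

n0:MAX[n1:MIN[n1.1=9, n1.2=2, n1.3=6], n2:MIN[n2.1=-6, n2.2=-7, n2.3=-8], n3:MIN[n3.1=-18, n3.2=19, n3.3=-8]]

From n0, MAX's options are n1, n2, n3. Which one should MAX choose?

n1

n1 (MIN): min(9, 2, 6) = 2
n2 (MIN): min(-6, -7, -8) = -8
n3 (MIN): min(-18, 19, -8) = -18
n0 (MAX): max(2, -8, -18) = 2
MAX at n0 wants the highest of {n1=2, n2=-8, n3=-18}, so chooses n1.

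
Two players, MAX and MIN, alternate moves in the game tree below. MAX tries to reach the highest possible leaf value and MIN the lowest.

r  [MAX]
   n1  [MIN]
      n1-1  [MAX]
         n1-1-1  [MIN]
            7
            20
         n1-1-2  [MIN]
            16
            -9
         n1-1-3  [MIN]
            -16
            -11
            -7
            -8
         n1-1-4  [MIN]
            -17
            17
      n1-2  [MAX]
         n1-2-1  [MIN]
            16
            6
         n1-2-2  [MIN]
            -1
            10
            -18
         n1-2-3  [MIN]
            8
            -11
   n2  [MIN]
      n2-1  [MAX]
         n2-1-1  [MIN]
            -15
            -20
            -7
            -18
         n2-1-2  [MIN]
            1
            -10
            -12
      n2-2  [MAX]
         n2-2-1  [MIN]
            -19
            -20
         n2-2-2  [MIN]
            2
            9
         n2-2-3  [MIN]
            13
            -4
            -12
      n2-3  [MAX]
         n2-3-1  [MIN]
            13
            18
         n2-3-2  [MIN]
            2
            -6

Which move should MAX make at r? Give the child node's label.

n1-1-1 (MIN): min(7, 20) = 7
n1-1-2 (MIN): min(16, -9) = -9
n1-1-3 (MIN): min(-16, -11, -7, -8) = -16
n1-1-4 (MIN): min(-17, 17) = -17
n1-1 (MAX): max(7, -9, -16, -17) = 7
n1-2-1 (MIN): min(16, 6) = 6
n1-2-2 (MIN): min(-1, 10, -18) = -18
n1-2-3 (MIN): min(8, -11) = -11
n1-2 (MAX): max(6, -18, -11) = 6
n1 (MIN): min(7, 6) = 6
n2-1-1 (MIN): min(-15, -20, -7, -18) = -20
n2-1-2 (MIN): min(1, -10, -12) = -12
n2-1 (MAX): max(-20, -12) = -12
n2-2-1 (MIN): min(-19, -20) = -20
n2-2-2 (MIN): min(2, 9) = 2
n2-2-3 (MIN): min(13, -4, -12) = -12
n2-2 (MAX): max(-20, 2, -12) = 2
n2-3-1 (MIN): min(13, 18) = 13
n2-3-2 (MIN): min(2, -6) = -6
n2-3 (MAX): max(13, -6) = 13
n2 (MIN): min(-12, 2, 13) = -12
r (MAX): max(6, -12) = 6
MAX at r wants the highest of {n1=6, n2=-12}, so chooses n1.

n1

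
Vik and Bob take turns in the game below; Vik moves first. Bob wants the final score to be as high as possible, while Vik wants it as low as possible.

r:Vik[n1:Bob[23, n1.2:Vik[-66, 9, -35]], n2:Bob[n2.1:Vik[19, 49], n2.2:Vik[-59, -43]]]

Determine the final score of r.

19

n1.2 (Vik): min(-66, 9, -35) = -66
n1 (Bob): max(23, -66) = 23
n2.1 (Vik): min(19, 49) = 19
n2.2 (Vik): min(-59, -43) = -59
n2 (Bob): max(19, -59) = 19
r (Vik): min(23, 19) = 19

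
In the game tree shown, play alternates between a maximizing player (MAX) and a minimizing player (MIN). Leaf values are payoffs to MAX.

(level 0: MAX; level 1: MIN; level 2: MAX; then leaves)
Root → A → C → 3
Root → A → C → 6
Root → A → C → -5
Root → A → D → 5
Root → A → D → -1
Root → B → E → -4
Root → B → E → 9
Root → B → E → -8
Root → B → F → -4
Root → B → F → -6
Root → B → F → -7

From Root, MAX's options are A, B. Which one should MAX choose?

A

C (MAX): max(3, 6, -5) = 6
D (MAX): max(5, -1) = 5
A (MIN): min(6, 5) = 5
E (MAX): max(-4, 9, -8) = 9
F (MAX): max(-4, -6, -7) = -4
B (MIN): min(9, -4) = -4
Root (MAX): max(5, -4) = 5
MAX at Root wants the highest of {A=5, B=-4}, so chooses A.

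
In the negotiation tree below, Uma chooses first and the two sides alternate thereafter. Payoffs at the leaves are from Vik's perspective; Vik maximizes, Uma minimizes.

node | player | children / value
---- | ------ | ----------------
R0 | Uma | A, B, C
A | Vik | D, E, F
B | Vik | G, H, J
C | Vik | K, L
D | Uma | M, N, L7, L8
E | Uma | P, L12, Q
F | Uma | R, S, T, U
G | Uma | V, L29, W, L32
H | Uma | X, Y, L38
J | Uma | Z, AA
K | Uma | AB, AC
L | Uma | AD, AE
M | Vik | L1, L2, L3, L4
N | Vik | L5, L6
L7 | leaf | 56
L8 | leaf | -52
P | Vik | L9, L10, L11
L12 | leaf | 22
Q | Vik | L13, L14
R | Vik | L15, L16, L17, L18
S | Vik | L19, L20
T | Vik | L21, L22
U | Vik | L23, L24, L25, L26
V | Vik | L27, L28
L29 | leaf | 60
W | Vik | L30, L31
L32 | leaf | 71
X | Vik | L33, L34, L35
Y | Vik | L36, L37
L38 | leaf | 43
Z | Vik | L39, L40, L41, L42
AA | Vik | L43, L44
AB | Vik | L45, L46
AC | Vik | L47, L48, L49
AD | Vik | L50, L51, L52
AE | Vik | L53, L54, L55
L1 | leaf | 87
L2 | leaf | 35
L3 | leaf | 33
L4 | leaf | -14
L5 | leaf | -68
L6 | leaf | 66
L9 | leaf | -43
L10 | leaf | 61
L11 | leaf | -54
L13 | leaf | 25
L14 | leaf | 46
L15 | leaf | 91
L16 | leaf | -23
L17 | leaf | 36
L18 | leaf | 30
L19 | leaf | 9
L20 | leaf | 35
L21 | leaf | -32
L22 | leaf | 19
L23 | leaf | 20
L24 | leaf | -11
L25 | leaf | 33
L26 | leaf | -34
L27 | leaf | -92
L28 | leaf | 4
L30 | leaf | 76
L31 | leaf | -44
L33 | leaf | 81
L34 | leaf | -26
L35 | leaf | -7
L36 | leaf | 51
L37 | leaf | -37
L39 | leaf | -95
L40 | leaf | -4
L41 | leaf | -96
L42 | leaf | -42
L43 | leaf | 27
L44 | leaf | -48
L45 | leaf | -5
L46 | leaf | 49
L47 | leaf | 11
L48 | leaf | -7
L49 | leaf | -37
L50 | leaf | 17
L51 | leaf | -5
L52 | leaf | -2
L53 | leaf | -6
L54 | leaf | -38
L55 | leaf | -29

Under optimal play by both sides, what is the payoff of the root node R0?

11

M (Vik): max(87, 35, 33, -14) = 87
N (Vik): max(-68, 66) = 66
D (Uma): min(87, 66, 56, -52) = -52
P (Vik): max(-43, 61, -54) = 61
Q (Vik): max(25, 46) = 46
E (Uma): min(61, 22, 46) = 22
R (Vik): max(91, -23, 36, 30) = 91
S (Vik): max(9, 35) = 35
T (Vik): max(-32, 19) = 19
U (Vik): max(20, -11, 33, -34) = 33
F (Uma): min(91, 35, 19, 33) = 19
A (Vik): max(-52, 22, 19) = 22
V (Vik): max(-92, 4) = 4
W (Vik): max(76, -44) = 76
G (Uma): min(4, 60, 76, 71) = 4
X (Vik): max(81, -26, -7) = 81
Y (Vik): max(51, -37) = 51
H (Uma): min(81, 51, 43) = 43
Z (Vik): max(-95, -4, -96, -42) = -4
AA (Vik): max(27, -48) = 27
J (Uma): min(-4, 27) = -4
B (Vik): max(4, 43, -4) = 43
AB (Vik): max(-5, 49) = 49
AC (Vik): max(11, -7, -37) = 11
K (Uma): min(49, 11) = 11
AD (Vik): max(17, -5, -2) = 17
AE (Vik): max(-6, -38, -29) = -6
L (Uma): min(17, -6) = -6
C (Vik): max(11, -6) = 11
R0 (Uma): min(22, 43, 11) = 11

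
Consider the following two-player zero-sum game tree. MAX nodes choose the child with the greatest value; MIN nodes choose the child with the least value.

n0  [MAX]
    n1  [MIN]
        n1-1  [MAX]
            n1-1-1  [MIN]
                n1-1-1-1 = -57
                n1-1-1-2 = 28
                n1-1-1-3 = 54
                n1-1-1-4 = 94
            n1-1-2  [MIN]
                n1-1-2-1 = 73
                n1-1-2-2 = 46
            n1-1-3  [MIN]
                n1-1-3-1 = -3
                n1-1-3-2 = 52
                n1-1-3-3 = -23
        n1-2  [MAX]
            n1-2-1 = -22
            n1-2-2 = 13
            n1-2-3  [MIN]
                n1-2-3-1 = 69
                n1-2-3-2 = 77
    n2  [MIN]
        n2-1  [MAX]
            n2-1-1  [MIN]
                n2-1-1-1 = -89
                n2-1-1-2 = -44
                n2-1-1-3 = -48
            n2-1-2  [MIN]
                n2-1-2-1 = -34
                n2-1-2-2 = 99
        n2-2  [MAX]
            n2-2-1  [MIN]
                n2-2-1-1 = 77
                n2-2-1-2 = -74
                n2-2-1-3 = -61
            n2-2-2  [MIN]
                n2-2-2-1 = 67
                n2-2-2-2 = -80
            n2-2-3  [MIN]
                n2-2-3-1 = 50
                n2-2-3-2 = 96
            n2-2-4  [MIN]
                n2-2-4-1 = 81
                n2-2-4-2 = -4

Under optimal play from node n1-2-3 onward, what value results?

n1-2-3 (MIN): min(69, 77) = 69

69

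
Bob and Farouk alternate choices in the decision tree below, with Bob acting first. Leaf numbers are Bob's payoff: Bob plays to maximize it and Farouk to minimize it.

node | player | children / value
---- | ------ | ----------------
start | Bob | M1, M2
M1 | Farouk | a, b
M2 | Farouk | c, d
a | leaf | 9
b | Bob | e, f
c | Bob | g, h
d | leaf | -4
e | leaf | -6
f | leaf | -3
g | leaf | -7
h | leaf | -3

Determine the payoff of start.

b (Bob): max(-6, -3) = -3
M1 (Farouk): min(9, -3) = -3
c (Bob): max(-7, -3) = -3
M2 (Farouk): min(-3, -4) = -4
start (Bob): max(-3, -4) = -3

-3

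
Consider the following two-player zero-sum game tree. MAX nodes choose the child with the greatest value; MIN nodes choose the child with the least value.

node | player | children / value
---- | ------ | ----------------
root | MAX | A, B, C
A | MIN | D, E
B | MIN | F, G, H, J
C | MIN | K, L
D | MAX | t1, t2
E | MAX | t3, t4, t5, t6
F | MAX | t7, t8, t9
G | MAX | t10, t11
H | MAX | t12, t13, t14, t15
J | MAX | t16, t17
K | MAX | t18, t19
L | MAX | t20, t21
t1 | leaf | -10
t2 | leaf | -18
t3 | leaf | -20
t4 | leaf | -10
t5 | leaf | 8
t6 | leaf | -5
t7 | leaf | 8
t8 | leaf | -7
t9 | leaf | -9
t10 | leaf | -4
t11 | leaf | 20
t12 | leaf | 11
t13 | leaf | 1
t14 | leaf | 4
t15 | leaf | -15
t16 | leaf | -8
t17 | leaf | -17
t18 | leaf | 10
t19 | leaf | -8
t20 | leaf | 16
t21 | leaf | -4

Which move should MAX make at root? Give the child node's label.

C

D (MAX): max(-10, -18) = -10
E (MAX): max(-20, -10, 8, -5) = 8
A (MIN): min(-10, 8) = -10
F (MAX): max(8, -7, -9) = 8
G (MAX): max(-4, 20) = 20
H (MAX): max(11, 1, 4, -15) = 11
J (MAX): max(-8, -17) = -8
B (MIN): min(8, 20, 11, -8) = -8
K (MAX): max(10, -8) = 10
L (MAX): max(16, -4) = 16
C (MIN): min(10, 16) = 10
root (MAX): max(-10, -8, 10) = 10
MAX at root wants the highest of {A=-10, B=-8, C=10}, so chooses C.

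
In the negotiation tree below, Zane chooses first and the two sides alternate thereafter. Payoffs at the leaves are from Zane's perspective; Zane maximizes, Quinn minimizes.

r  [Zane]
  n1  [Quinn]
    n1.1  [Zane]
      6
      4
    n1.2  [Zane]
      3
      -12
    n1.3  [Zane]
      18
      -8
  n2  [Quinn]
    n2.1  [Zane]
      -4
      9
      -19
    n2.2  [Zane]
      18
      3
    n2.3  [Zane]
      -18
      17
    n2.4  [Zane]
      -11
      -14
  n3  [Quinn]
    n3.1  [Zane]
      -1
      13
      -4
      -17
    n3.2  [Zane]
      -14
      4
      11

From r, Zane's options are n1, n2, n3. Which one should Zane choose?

n3

n1.1 (Zane): max(6, 4) = 6
n1.2 (Zane): max(3, -12) = 3
n1.3 (Zane): max(18, -8) = 18
n1 (Quinn): min(6, 3, 18) = 3
n2.1 (Zane): max(-4, 9, -19) = 9
n2.2 (Zane): max(18, 3) = 18
n2.3 (Zane): max(-18, 17) = 17
n2.4 (Zane): max(-11, -14) = -11
n2 (Quinn): min(9, 18, 17, -11) = -11
n3.1 (Zane): max(-1, 13, -4, -17) = 13
n3.2 (Zane): max(-14, 4, 11) = 11
n3 (Quinn): min(13, 11) = 11
r (Zane): max(3, -11, 11) = 11
Zane at r wants the highest of {n1=3, n2=-11, n3=11}, so chooses n3.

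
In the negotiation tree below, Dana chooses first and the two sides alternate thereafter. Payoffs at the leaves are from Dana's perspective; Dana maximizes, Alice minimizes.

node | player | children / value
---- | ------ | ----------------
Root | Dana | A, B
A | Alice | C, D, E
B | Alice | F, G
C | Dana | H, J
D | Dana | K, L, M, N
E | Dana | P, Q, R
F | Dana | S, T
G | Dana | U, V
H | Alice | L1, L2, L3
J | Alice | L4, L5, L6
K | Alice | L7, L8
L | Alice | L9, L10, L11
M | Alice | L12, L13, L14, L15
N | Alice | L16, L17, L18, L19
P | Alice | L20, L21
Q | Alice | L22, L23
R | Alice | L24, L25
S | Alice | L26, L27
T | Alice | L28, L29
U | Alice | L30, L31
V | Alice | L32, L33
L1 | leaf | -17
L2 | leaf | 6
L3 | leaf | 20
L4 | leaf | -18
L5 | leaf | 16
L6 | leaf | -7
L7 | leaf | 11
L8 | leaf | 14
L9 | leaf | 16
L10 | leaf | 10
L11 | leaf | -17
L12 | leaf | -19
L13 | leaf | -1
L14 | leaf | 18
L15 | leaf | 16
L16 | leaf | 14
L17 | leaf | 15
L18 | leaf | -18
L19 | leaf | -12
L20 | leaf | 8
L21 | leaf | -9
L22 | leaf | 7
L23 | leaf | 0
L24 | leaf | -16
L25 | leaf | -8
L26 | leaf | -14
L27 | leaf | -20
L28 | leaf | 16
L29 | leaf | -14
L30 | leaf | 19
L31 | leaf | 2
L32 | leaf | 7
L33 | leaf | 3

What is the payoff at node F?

S (Alice): min(-14, -20) = -20
T (Alice): min(16, -14) = -14
F (Dana): max(-20, -14) = -14

-14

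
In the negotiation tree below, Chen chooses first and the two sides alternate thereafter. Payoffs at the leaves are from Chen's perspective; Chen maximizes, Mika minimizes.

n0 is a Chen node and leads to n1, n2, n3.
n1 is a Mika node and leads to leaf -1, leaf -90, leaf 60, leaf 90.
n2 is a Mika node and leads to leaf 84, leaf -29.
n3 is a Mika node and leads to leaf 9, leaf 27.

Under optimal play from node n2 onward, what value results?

n2 (Mika): min(84, -29) = -29

-29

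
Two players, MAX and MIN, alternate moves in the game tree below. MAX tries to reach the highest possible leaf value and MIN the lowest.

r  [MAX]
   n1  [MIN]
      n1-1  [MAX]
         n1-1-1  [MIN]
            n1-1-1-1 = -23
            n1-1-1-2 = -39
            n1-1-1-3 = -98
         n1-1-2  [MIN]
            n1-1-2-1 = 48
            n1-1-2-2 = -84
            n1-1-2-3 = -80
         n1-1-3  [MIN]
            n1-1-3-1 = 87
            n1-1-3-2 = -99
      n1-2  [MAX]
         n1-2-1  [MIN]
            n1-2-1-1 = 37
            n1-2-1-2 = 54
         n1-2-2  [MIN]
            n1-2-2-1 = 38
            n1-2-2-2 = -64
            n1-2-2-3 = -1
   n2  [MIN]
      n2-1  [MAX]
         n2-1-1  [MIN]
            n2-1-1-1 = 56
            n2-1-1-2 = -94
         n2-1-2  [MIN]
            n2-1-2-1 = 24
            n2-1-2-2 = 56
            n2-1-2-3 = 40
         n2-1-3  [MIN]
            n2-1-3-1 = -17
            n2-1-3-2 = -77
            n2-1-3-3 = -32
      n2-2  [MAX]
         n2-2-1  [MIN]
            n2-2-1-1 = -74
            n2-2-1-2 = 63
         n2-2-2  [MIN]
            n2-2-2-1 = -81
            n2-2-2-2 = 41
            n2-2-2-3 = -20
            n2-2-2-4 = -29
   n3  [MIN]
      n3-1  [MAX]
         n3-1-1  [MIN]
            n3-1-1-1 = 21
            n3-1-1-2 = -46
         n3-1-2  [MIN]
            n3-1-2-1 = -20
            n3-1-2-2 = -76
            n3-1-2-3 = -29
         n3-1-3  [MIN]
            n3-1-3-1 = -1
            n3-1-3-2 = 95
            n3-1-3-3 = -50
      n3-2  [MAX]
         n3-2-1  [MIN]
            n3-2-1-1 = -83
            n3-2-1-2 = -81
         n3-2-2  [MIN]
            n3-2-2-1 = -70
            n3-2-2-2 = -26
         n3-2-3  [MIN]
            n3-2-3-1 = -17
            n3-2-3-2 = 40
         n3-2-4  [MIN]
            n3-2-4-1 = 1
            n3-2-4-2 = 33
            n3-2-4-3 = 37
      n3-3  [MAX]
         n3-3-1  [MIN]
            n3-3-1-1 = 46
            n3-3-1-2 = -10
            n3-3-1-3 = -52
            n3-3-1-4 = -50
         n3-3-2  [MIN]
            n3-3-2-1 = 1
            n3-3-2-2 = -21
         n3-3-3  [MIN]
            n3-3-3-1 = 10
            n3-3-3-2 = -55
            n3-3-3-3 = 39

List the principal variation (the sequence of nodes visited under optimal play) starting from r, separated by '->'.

r -> n3 -> n3-1 -> n3-1-1 -> n3-1-1-2

n1-1-1 (MIN): min(-23, -39, -98) = -98
n1-1-2 (MIN): min(48, -84, -80) = -84
n1-1-3 (MIN): min(87, -99) = -99
n1-1 (MAX): max(-98, -84, -99) = -84
n1-2-1 (MIN): min(37, 54) = 37
n1-2-2 (MIN): min(38, -64, -1) = -64
n1-2 (MAX): max(37, -64) = 37
n1 (MIN): min(-84, 37) = -84
n2-1-1 (MIN): min(56, -94) = -94
n2-1-2 (MIN): min(24, 56, 40) = 24
n2-1-3 (MIN): min(-17, -77, -32) = -77
n2-1 (MAX): max(-94, 24, -77) = 24
n2-2-1 (MIN): min(-74, 63) = -74
n2-2-2 (MIN): min(-81, 41, -20, -29) = -81
n2-2 (MAX): max(-74, -81) = -74
n2 (MIN): min(24, -74) = -74
n3-1-1 (MIN): min(21, -46) = -46
n3-1-2 (MIN): min(-20, -76, -29) = -76
n3-1-3 (MIN): min(-1, 95, -50) = -50
n3-1 (MAX): max(-46, -76, -50) = -46
n3-2-1 (MIN): min(-83, -81) = -83
n3-2-2 (MIN): min(-70, -26) = -70
n3-2-3 (MIN): min(-17, 40) = -17
n3-2-4 (MIN): min(1, 33, 37) = 1
n3-2 (MAX): max(-83, -70, -17, 1) = 1
n3-3-1 (MIN): min(46, -10, -52, -50) = -52
n3-3-2 (MIN): min(1, -21) = -21
n3-3-3 (MIN): min(10, -55, 39) = -55
n3-3 (MAX): max(-52, -21, -55) = -21
n3 (MIN): min(-46, 1, -21) = -46
r (MAX): max(-84, -74, -46) = -46
At r, MAX picks n3 (highest: -46).
At n3, MIN picks n3-1 (lowest: -46).
At n3-1, MAX picks n3-1-1 (highest: -46).
At n3-1-1, MIN picks n3-1-1-2 (lowest: -46).
Terminal value -46.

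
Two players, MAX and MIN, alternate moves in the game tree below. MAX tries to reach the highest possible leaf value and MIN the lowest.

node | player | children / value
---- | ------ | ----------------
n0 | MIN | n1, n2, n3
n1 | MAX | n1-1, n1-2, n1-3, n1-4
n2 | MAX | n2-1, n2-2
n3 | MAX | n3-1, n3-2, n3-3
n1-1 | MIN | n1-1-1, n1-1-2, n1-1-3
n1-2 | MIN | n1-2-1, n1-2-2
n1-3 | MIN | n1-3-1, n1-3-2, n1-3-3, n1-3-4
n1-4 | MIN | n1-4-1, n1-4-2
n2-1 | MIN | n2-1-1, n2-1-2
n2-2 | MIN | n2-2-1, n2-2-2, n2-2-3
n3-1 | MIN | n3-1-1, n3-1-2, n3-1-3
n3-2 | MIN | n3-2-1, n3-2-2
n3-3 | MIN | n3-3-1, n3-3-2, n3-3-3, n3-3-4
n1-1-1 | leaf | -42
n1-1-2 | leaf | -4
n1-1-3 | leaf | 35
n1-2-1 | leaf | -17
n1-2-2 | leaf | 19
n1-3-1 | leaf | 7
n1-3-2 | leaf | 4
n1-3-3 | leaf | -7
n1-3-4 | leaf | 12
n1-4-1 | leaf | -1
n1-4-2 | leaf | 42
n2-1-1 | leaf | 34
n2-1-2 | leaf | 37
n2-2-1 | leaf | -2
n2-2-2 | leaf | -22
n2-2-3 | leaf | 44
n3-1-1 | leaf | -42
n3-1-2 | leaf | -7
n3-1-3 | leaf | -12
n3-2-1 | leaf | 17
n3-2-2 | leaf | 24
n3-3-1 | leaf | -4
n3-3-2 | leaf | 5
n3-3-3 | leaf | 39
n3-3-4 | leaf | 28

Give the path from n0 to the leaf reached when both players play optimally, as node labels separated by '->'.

n0 -> n1 -> n1-4 -> n1-4-1

n1-1 (MIN): min(-42, -4, 35) = -42
n1-2 (MIN): min(-17, 19) = -17
n1-3 (MIN): min(7, 4, -7, 12) = -7
n1-4 (MIN): min(-1, 42) = -1
n1 (MAX): max(-42, -17, -7, -1) = -1
n2-1 (MIN): min(34, 37) = 34
n2-2 (MIN): min(-2, -22, 44) = -22
n2 (MAX): max(34, -22) = 34
n3-1 (MIN): min(-42, -7, -12) = -42
n3-2 (MIN): min(17, 24) = 17
n3-3 (MIN): min(-4, 5, 39, 28) = -4
n3 (MAX): max(-42, 17, -4) = 17
n0 (MIN): min(-1, 34, 17) = -1
At n0, MIN picks n1 (lowest: -1).
At n1, MAX picks n1-4 (highest: -1).
At n1-4, MIN picks n1-4-1 (lowest: -1).
Terminal value -1.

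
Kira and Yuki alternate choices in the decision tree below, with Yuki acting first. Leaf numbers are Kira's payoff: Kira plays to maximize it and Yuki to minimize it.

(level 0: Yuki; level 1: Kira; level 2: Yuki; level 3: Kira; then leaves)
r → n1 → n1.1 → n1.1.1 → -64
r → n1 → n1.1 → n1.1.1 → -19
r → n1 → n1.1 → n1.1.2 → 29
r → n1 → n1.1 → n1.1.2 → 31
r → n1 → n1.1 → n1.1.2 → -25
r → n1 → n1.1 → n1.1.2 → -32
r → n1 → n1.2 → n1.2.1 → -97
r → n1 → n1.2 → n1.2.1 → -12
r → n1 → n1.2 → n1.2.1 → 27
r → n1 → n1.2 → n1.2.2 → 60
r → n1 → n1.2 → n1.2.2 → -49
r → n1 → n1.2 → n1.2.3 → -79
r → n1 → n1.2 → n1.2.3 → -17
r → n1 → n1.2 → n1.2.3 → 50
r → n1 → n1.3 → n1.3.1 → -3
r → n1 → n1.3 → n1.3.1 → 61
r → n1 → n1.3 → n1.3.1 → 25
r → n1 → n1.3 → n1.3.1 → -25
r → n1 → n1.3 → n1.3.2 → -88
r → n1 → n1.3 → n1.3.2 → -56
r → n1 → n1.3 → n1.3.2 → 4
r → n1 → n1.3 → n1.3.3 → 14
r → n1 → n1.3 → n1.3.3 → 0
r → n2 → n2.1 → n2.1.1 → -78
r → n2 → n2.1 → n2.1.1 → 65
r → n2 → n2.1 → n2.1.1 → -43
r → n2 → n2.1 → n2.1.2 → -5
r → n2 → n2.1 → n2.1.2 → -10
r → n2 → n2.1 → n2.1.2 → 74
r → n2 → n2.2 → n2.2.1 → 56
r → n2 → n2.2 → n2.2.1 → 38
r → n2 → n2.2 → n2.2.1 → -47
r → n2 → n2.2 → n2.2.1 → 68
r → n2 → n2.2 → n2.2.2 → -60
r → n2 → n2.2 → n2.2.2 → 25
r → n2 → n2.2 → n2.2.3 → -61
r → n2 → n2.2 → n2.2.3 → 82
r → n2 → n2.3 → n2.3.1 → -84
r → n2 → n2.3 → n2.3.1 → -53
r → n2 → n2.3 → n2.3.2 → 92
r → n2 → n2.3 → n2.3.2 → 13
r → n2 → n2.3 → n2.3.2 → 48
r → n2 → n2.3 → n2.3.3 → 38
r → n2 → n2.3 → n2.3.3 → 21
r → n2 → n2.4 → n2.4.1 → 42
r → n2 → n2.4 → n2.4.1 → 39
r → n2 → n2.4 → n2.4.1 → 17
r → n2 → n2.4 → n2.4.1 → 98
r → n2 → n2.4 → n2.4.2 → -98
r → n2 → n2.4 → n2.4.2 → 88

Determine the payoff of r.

n1.1.1 (Kira): max(-64, -19) = -19
n1.1.2 (Kira): max(29, 31, -25, -32) = 31
n1.1 (Yuki): min(-19, 31) = -19
n1.2.1 (Kira): max(-97, -12, 27) = 27
n1.2.2 (Kira): max(60, -49) = 60
n1.2.3 (Kira): max(-79, -17, 50) = 50
n1.2 (Yuki): min(27, 60, 50) = 27
n1.3.1 (Kira): max(-3, 61, 25, -25) = 61
n1.3.2 (Kira): max(-88, -56, 4) = 4
n1.3.3 (Kira): max(14, 0) = 14
n1.3 (Yuki): min(61, 4, 14) = 4
n1 (Kira): max(-19, 27, 4) = 27
n2.1.1 (Kira): max(-78, 65, -43) = 65
n2.1.2 (Kira): max(-5, -10, 74) = 74
n2.1 (Yuki): min(65, 74) = 65
n2.2.1 (Kira): max(56, 38, -47, 68) = 68
n2.2.2 (Kira): max(-60, 25) = 25
n2.2.3 (Kira): max(-61, 82) = 82
n2.2 (Yuki): min(68, 25, 82) = 25
n2.3.1 (Kira): max(-84, -53) = -53
n2.3.2 (Kira): max(92, 13, 48) = 92
n2.3.3 (Kira): max(38, 21) = 38
n2.3 (Yuki): min(-53, 92, 38) = -53
n2.4.1 (Kira): max(42, 39, 17, 98) = 98
n2.4.2 (Kira): max(-98, 88) = 88
n2.4 (Yuki): min(98, 88) = 88
n2 (Kira): max(65, 25, -53, 88) = 88
r (Yuki): min(27, 88) = 27

27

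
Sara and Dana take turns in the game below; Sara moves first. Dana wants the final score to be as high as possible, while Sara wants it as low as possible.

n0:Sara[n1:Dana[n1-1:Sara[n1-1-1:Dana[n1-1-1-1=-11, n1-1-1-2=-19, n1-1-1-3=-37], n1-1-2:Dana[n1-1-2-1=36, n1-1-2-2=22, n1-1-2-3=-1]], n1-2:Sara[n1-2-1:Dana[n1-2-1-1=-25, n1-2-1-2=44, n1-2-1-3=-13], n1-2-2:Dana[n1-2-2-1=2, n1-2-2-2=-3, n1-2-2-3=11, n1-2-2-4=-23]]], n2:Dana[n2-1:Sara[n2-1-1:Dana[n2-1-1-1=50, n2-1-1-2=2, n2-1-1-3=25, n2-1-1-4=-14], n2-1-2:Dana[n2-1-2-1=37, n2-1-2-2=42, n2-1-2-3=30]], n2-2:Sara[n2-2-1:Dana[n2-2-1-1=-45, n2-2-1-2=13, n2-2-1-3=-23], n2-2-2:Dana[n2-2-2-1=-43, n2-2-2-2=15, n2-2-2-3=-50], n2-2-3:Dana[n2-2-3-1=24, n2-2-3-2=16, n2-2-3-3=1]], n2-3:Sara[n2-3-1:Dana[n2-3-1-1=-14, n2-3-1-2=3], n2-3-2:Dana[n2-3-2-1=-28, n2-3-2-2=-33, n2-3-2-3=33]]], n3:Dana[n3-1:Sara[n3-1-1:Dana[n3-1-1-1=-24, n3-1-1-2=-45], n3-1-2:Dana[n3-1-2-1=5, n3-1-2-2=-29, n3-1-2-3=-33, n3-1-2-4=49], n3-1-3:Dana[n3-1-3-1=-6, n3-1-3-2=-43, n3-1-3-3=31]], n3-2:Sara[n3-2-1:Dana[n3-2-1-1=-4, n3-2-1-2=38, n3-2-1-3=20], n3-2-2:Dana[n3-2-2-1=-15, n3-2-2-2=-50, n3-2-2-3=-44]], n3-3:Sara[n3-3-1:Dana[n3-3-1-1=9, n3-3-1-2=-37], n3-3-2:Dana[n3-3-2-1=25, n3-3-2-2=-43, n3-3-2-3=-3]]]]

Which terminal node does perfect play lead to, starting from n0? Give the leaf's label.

n1-1-1 (Dana): max(-11, -19, -37) = -11
n1-1-2 (Dana): max(36, 22, -1) = 36
n1-1 (Sara): min(-11, 36) = -11
n1-2-1 (Dana): max(-25, 44, -13) = 44
n1-2-2 (Dana): max(2, -3, 11, -23) = 11
n1-2 (Sara): min(44, 11) = 11
n1 (Dana): max(-11, 11) = 11
n2-1-1 (Dana): max(50, 2, 25, -14) = 50
n2-1-2 (Dana): max(37, 42, 30) = 42
n2-1 (Sara): min(50, 42) = 42
n2-2-1 (Dana): max(-45, 13, -23) = 13
n2-2-2 (Dana): max(-43, 15, -50) = 15
n2-2-3 (Dana): max(24, 16, 1) = 24
n2-2 (Sara): min(13, 15, 24) = 13
n2-3-1 (Dana): max(-14, 3) = 3
n2-3-2 (Dana): max(-28, -33, 33) = 33
n2-3 (Sara): min(3, 33) = 3
n2 (Dana): max(42, 13, 3) = 42
n3-1-1 (Dana): max(-24, -45) = -24
n3-1-2 (Dana): max(5, -29, -33, 49) = 49
n3-1-3 (Dana): max(-6, -43, 31) = 31
n3-1 (Sara): min(-24, 49, 31) = -24
n3-2-1 (Dana): max(-4, 38, 20) = 38
n3-2-2 (Dana): max(-15, -50, -44) = -15
n3-2 (Sara): min(38, -15) = -15
n3-3-1 (Dana): max(9, -37) = 9
n3-3-2 (Dana): max(25, -43, -3) = 25
n3-3 (Sara): min(9, 25) = 9
n3 (Dana): max(-24, -15, 9) = 9
n0 (Sara): min(11, 42, 9) = 9
At n0, Sara picks n3 (lowest: 9).
At n3, Dana picks n3-3 (highest: 9).
At n3-3, Sara picks n3-3-1 (lowest: 9).
At n3-3-1, Dana picks n3-3-1-1 (highest: 9).
Terminal value 9.

n3-3-1-1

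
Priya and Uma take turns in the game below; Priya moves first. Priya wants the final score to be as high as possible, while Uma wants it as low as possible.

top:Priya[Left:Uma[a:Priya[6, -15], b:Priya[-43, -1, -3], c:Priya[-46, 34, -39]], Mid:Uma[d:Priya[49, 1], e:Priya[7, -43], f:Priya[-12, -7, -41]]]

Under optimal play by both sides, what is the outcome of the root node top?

-1

a (Priya): max(6, -15) = 6
b (Priya): max(-43, -1, -3) = -1
c (Priya): max(-46, 34, -39) = 34
Left (Uma): min(6, -1, 34) = -1
d (Priya): max(49, 1) = 49
e (Priya): max(7, -43) = 7
f (Priya): max(-12, -7, -41) = -7
Mid (Uma): min(49, 7, -7) = -7
top (Priya): max(-1, -7) = -1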